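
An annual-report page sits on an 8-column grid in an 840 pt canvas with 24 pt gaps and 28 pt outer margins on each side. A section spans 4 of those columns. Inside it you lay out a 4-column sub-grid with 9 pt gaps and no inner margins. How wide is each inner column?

88.25 pt

Subtract both margins: 840 − 2·28 = 784 pt.
784 − 7·24 = 616; ÷8 gives c = 77 pt.
4 columns plus 3 gaps: 308 + 72 = 380 pt.
380 − 3·9 = 353; ÷4 gives d = 88.25 pt.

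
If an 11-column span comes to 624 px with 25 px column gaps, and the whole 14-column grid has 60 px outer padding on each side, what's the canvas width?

921 px

Subtracting 10 column gaps of 25 leaves 374 for 11 columns, so c = 34 px.
Adding margins, columns and gutters: 120 + 476 + 325 = 921 px.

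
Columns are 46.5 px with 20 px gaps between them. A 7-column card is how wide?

445.5 px

7 columns plus 6 gaps: 325.5 + 120 = 445.5 px.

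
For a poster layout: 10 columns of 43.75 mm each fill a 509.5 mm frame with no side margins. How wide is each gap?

8 mm

10·43.75 + 9g = 509.5 → 9g = 72 → g = 8 mm.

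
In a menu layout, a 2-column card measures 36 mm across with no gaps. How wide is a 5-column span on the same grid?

90 mm

With no gaps, each column is 36/2 = 18 mm.
5-column span = 5·18 = 90 mm.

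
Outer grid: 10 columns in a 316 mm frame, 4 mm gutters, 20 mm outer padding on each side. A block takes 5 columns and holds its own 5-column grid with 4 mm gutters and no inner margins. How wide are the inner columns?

24 mm

Inside the margins: 316 − 40 = 276 mm.
276 − 9·4 = 240; ÷10 gives c = 24 mm.
5-column span = 5·24 + 4·4 = 136 mm.
136 − 4·4 = 120; ÷5 gives d = 24 mm.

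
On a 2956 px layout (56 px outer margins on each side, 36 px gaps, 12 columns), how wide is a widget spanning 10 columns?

2364 px

Subtract both margins: 2956 − 2·56 = 2844 px.
Subtracting 11 gaps of 36 leaves 2448 for 12 columns, so c = 204 px.
Span of 10: 10·204 + 9·36 = 2040 + 324 = 2364 px.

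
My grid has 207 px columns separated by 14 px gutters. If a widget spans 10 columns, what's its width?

Span of 10: 10·207 + 9·14 = 2070 + 126 = 2196 px.

2196 px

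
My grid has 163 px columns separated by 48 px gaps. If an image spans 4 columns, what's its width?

796 px

4 columns plus 3 gaps: 652 + 144 = 796 px.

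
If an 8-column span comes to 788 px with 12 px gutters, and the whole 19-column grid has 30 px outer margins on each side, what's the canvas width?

Subtracting 7 gutters of 12 leaves 704 for 8 columns, so c = 88 px.
Canvas = 2·30 + 19·88 + 18·12 = 60 + 1672 + 216 = 1948 px.

1948 px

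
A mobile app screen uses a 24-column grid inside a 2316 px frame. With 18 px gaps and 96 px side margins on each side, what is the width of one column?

71.25 px

Inside the margins: 2316 − 192 = 2124 px.
2124 − 23·18 = 1710; ÷24 gives c = 71.25 px.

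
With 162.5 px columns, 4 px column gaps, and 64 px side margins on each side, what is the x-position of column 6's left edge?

Each column+gutter stride is 166.5 px; 5 of them past the 64 px margin is 64 + 832.5 = 896.5 px.

896.5 px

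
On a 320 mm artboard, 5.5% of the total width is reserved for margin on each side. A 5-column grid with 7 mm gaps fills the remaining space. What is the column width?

Each margin = 5.5% of 320 = 17.6 mm; content = 320 − 2·17.6 = 284.8 mm.
5 columns + 4 gaps: 5c + 4·7 = 284.8.
5c = 284.8 − 28 = 256.8, so c = 51.36 mm.

51.36 mm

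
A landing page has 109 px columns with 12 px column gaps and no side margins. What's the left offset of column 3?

242 px

Each column+gutter stride is 121 px; with no margin, 2 of them is 242 px.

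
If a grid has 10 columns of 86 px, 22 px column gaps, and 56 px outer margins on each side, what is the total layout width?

1170 px

Total width: 2·56 + 10·86 + 9·22 = 1170 px.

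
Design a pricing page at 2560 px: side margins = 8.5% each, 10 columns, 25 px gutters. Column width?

2560 × (1 − 2·8.5%) = 2560 × 83% = 2124.8 px for the columns.
10c + 9·25 = 2124.8 → 10c = 1899.8 → c = 189.98 px.

189.98 px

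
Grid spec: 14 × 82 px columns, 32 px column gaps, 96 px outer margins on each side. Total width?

1756 px

Adding margins, columns and gutters: 192 + 1148 + 416 = 1756 px.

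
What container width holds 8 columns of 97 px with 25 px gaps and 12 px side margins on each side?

Container = 2·12 + 8·97 + 7·25 = 24 + 776 + 175 = 975 px.

975 px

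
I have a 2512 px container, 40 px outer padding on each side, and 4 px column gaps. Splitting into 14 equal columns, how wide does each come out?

Subtract both margins: 2512 − 2·40 = 2432 px.
14c + 13·4 = 2432 → 14c = 2380 → c = 170 px.

170 px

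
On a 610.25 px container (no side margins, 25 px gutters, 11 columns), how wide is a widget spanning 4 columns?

206 px

11 columns + 10 gutters: 11c + 10·25 = 610.25.
11c = 610.25 − 250 = 360.25, so c = 32.75 px.
Span of 4: 4·32.75 + 3·25 = 131 + 75 = 206 px.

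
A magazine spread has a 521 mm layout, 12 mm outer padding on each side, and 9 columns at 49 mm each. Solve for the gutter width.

7 mm

Content width = 521 − 2·12 = 497 mm.
9·49 + 8g = 497 → 8g = 56 → g = 7 mm.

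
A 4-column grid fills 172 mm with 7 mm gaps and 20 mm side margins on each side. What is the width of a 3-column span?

97.25 mm

Content width = 172 − 2·20 = 132 mm.
4c + 3·7 = 132 → 4c = 111 → c = 27.75 mm.
3-column span = 3·27.75 + 2·7 = 97.25 mm.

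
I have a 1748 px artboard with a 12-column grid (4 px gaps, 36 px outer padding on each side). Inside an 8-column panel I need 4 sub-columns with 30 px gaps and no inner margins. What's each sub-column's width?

Subtract both margins: 1748 − 2·36 = 1676 px.
12c + 11·4 = 1676 → 12c = 1632 → c = 136 px.
8 columns plus 7 gaps: 1088 + 28 = 1116 px.
4 columns + 3 gaps: 4d + 3·30 = 1116.
4d = 1116 − 90 = 1026, so d = 256.5 px.

256.5 px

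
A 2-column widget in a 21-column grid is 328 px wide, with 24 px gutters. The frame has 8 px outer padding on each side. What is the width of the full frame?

3688 px

2c + 1·24 = 328 → 2c = 304 → c = 152 px.
Adding margins, columns and gutters: 16 + 3192 + 480 = 3688 px.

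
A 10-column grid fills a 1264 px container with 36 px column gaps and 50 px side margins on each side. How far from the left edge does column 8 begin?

Content = 1264 − 2·50 = 1164 px.
Subtracting 9 column gaps of 36 leaves 840 for 10 columns, so c = 84 px.
Before column 8: the margin + 7 columns + 7 column gaps.
Offset = 50 + 7·(84 + 36) = 50 + 840 = 890 px.

890 px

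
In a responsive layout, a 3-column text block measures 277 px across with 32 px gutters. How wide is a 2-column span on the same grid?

3c + 2·32 = 277 → 3c = 213 → c = 71 px.
Span of 2: 2·71 + 1·32 = 142 + 32 = 174 px.

174 px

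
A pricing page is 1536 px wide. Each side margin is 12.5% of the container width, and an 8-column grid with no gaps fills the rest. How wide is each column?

Margins: 12.5% × 1536 = 192 px each, so content = 1536 − 384 = 1152 px.
1152 / 8 = 144 px per column.

144 px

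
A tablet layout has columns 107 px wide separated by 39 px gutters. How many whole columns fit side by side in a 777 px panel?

Each extra column adds 107 + 39 = 146 px.
(777 + 39) / 146 = 5.59, so 5 columns fit.

5 columns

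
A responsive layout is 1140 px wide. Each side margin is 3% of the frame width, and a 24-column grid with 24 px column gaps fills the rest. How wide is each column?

21.65 px

1140 × (1 − 2·3%) = 1140 × 94% = 1071.6 px for the columns.
24c + 23·24 = 1071.6 → 24c = 519.6 → c = 21.65 px.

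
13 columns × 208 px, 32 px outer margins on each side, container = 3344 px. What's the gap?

48 px

Inside the margins: 3344 − 64 = 3280 px.
Columns use 2704 px, leaving 576 px across 12 gaps = 48 px each.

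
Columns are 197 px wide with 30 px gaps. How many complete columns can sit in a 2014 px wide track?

9 columns

9 columns: 9·197 + 8·30 = 2013 px ≤ 2014.
10 columns: 2240 px > 2014. So 9.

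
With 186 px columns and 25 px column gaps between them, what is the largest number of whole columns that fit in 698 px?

Each extra column adds 186 + 25 = 211 px.
(698 + 25) / 211 = 3.43, so 3 columns fit.

3 columns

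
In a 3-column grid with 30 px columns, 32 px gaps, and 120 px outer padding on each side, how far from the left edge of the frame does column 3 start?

244 px

Each column+gutter stride is 62 px; 2 of them past the 120 px margin is 120 + 124 = 244 px.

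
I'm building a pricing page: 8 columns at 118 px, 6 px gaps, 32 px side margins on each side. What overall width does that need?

1050 px

Total width: 2·32 + 8·118 + 7·6 = 1050 px.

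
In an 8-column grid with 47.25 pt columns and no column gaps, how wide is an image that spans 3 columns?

3-column span = 3·47.25 = 141.75 pt.

141.75 pt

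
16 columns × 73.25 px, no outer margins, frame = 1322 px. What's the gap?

Columns use 1172 px, leaving 150 px across 15 gaps = 10 px each.

10 px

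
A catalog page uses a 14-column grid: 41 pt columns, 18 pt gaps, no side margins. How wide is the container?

Container = 14·41 + 13·18 = 574 + 234 = 808 pt.

808 pt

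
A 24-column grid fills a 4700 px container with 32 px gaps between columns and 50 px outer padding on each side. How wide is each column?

161 px

Content width = 4700 − 2·50 = 4600 px.
24 columns + 23 gaps: 24c + 23·32 = 4600.
24c = 4600 − 736 = 3864, so c = 161 px.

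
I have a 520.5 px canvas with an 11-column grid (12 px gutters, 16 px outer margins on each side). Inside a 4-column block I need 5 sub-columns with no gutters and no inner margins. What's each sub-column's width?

34 px

Subtract both margins: 520.5 − 2·16 = 488.5 px.
Subtracting 10 gutters of 12 leaves 368.5 for 11 columns, so c = 33.5 px.
4 columns plus 3 gutters: 134 + 36 = 170 px.
With no gutters, each column is 170/5 = 34 px.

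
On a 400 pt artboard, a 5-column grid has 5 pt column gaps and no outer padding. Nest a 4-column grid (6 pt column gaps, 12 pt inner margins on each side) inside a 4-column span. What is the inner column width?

5c + 4·5 = 400 → 5c = 380 → c = 76 pt.
4 columns plus 3 column gaps: 304 + 15 = 319 pt.
Inner content = 319 − 2·12 = 295 pt.
Subtracting 3 column gaps of 6 leaves 277 for 4 columns, so d = 69.25 pt.

69.25 pt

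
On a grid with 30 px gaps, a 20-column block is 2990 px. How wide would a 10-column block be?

20 columns + 19 gaps: 20c + 19·30 = 2990.
20c = 2990 − 570 = 2420, so c = 121 px.
Span of 10: 10·121 + 9·30 = 1210 + 270 = 1480 px.

1480 px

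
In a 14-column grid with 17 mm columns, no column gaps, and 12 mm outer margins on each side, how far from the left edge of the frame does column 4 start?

Each column+gutter stride is 17 mm; 3 of them past the 12 mm margin is 12 + 51 = 63 mm.

63 mm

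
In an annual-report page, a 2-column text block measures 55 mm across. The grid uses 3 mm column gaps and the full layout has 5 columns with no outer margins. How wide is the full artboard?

142 mm

2 columns + 1 column gap: 2c + 1·3 = 55.
2c = 55 − 3 = 52, so c = 26 mm.
Summing: 130 + 12 = 142 mm.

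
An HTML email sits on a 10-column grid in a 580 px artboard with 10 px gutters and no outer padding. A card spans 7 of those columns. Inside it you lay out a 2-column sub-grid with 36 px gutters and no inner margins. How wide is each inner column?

Subtracting 9 gutters of 10 leaves 490 for 10 columns, so c = 49 px.
7-column span = 7·49 + 6·10 = 403 px.
2d + 1·36 = 403 → 2d = 367 → d = 183.5 px.

183.5 px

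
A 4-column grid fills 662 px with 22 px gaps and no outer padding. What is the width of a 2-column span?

320 px

Subtracting 3 gaps of 22 leaves 596 for 4 columns, so c = 149 px.
2 columns plus 1 gap: 298 + 22 = 320 px.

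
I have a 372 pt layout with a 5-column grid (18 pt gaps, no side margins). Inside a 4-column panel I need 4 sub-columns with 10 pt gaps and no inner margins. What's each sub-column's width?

5 columns + 4 gaps: 5c + 4·18 = 372.
5c = 372 − 72 = 300, so c = 60 pt.
Span of 4: 4·60 + 3·18 = 240 + 54 = 294 pt.
4d + 3·10 = 294 → 4d = 264 → d = 66 pt.

66 pt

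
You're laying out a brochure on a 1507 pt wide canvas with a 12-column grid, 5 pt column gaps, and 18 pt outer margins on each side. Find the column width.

Subtract both margins: 1507 − 2·18 = 1471 pt.
Subtracting 11 column gaps of 5 leaves 1416 for 12 columns, so c = 118 pt.

118 pt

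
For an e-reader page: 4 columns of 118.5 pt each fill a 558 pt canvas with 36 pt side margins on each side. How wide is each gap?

Subtract both margins: 558 − 2·36 = 486 pt.
Columns use 474 pt, leaving 12 pt across 3 gaps = 4 pt each.

4 pt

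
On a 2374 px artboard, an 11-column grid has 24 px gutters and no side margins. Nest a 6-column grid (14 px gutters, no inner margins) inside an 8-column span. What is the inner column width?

275 px

2374 − 10·24 = 2134; ÷11 gives c = 194 px.
8 columns plus 7 gutters: 1552 + 168 = 1720 px.
6 columns + 5 gutters: 6d + 5·14 = 1720.
6d = 1720 − 70 = 1650, so d = 275 px.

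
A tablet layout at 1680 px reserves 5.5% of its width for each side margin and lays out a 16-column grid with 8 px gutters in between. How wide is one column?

Each margin = 5.5% of 1680 = 92.4 px; content = 1680 − 2·92.4 = 1495.2 px.
1495.2 − 15·8 = 1375.2; ÷16 gives c = 85.95 px.

85.95 px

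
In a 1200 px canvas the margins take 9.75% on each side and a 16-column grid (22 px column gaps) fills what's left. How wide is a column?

Each margin = 9.75% of 1200 = 117 px; content = 1200 − 2·117 = 966 px.
Subtracting 15 column gaps of 22 leaves 636 for 16 columns, so c = 39.75 px.

39.75 px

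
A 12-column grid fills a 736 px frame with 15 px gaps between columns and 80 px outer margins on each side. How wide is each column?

Content width = 736 − 2·80 = 576 px.
Subtracting 11 gaps of 15 leaves 411 for 12 columns, so c = 34.25 px.

34.25 px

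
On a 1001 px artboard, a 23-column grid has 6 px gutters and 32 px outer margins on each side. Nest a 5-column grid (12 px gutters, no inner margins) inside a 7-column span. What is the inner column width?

Take off 64 px of margins, leaving 937 px.
Subtracting 22 gutters of 6 leaves 805 for 23 columns, so c = 35 px.
Span of 7: 7·35 + 6·6 = 245 + 36 = 281 px.
5 columns + 4 gutters: 5d + 4·12 = 281.
5d = 281 − 48 = 233, so d = 46.6 px.

46.6 px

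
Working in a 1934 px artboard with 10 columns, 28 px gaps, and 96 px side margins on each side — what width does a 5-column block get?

Content width = 1934 − 2·96 = 1742 px.
1742 − 9·28 = 1490; ÷10 gives c = 149 px.
5-column span = 5·149 + 4·28 = 857 px.

857 px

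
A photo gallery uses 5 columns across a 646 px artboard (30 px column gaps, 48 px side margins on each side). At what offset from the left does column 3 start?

Take off 96 px of margins, leaving 550 px.
5 columns + 4 column gaps: 5c + 4·30 = 550.
5c = 550 − 120 = 430, so c = 86 px.
Each column+gutter stride is 116 px; 2 of them past the 48 px margin is 48 + 232 = 280 px.

280 px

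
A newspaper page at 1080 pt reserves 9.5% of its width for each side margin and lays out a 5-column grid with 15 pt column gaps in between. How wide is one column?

162.96 pt

1080 × (1 − 2·9.5%) = 1080 × 81% = 874.8 pt for the columns.
5c + 4·15 = 874.8 → 5c = 814.8 → c = 162.96 pt.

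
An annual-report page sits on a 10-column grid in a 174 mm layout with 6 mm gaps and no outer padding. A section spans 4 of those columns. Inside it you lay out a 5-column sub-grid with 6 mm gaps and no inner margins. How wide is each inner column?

8.4 mm

10c + 9·6 = 174 → 10c = 120 → c = 12 mm.
Span of 4: 4·12 + 3·6 = 48 + 18 = 66 mm.
5 columns + 4 gaps: 5d + 4·6 = 66.
5d = 66 − 24 = 42, so d = 8.4 mm.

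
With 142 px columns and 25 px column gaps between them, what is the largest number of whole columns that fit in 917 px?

5 columns: 5·142 + 4·25 = 810 px ≤ 917.
6 columns: 977 px > 917. So 5.

5 columns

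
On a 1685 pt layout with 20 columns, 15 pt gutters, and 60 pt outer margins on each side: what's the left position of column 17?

1324 pt

Inside the margins: 1685 − 120 = 1565 pt.
20c + 19·15 = 1565 → 20c = 1280 → c = 64 pt.
Before column 17: the margin + 16 columns + 16 gutters.
Offset = 60 + 16·(64 + 15) = 60 + 1264 = 1324 pt.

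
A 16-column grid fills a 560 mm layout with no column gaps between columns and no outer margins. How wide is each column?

35 mm

560 / 16 = 35 mm per column.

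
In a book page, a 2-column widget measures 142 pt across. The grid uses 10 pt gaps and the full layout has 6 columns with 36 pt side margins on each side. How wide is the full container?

2 columns + 1 gap: 2c + 1·10 = 142.
2c = 142 − 10 = 132, so c = 66 pt.
Container = 2·36 + 6·66 + 5·10 = 72 + 396 + 50 = 518 pt.

518 pt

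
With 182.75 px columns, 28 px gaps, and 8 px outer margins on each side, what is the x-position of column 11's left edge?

2115.5 px

Before column 11: the margin + 10 columns + 10 gaps.
Offset = 8 + 10·(182.75 + 28) = 8 + 2107.5 = 2115.5 px.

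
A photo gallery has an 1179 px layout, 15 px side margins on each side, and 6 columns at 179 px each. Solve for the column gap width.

Content width = 1179 − 2·15 = 1149 px.
Columns use 1074 px, leaving 75 px across 5 column gaps = 15 px each.

15 px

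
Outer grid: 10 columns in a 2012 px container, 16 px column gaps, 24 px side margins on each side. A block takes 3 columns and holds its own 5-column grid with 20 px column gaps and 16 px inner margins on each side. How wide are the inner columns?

93.2 px

Inside the margins: 2012 − 48 = 1964 px.
10 columns + 9 column gaps: 10c + 9·16 = 1964.
10c = 1964 − 144 = 1820, so c = 182 px.
3 columns plus 2 column gaps: 546 + 32 = 578 px.
Inner content = 578 − 2·16 = 546 px.
5 columns + 4 column gaps: 5d + 4·20 = 546.
5d = 546 − 80 = 466, so d = 93.2 px.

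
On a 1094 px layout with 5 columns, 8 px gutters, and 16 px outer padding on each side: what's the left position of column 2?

Inside the margins: 1094 − 32 = 1062 px.
5c + 4·8 = 1062 → 5c = 1030 → c = 206 px.
Each column+gutter stride is 214 px; 1 of them past the 16 px margin is 16 + 214 = 230 px.

230 px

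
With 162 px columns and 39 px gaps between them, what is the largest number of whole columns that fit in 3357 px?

16 columns

k columns need k·162 + (k−1)·39 = k·201 − 39.
k·201 − 39 ≤ 3357 → k ≤ 3396 / 201 ≈ 16.90, so k = 16.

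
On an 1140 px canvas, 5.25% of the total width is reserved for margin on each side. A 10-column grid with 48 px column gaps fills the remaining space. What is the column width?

58.83 px

Margins: 5.25% × 1140 = 59.85 px each, so content = 1140 − 119.7 = 1020.3 px.
10 columns + 9 column gaps: 10c + 9·48 = 1020.3.
10c = 1020.3 − 432 = 588.3, so c = 58.83 px.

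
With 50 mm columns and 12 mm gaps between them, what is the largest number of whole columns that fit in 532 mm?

k columns need k·50 + (k−1)·12 = k·62 − 12.
k·62 − 12 ≤ 532 → k ≤ 544 / 62 ≈ 8.77, so k = 8.

8 columns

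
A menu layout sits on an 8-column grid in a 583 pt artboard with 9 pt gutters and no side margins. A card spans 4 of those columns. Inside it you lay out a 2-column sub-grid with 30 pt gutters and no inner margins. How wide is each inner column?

128.5 pt

8 columns + 7 gutters: 8c + 7·9 = 583.
8c = 583 − 63 = 520, so c = 65 pt.
4-column span = 4·65 + 3·9 = 287 pt.
Subtracting 1 gutter of 30 leaves 257 for 2 columns, so d = 128.5 pt.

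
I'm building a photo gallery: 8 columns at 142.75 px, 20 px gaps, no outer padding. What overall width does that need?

Total width: 8·142.75 + 7·20 = 1282 px.

1282 px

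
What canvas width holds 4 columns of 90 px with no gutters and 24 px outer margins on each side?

408 px

Canvas = 2·24 + 4·90 = 48 + 360 = 408 px.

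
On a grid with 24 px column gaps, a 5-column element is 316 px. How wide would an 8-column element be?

520 px

5c + 4·24 = 316 → 5c = 220 → c = 44 px.
Span of 8: 8·44 + 7·24 = 352 + 168 = 520 px.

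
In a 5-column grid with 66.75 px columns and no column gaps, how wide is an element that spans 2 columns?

133.5 px

With no column gaps, 2 columns span 2·66.75 = 133.5 px.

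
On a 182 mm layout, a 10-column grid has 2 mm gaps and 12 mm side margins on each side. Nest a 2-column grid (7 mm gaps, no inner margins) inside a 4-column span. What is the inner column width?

27.5 mm

Outer content = 182 − 2·12 = 158 mm.
10 columns + 9 gaps: 10c + 9·2 = 158.
10c = 158 − 18 = 140, so c = 14 mm.
Span of 4: 4·14 + 3·2 = 56 + 6 = 62 mm.
2d + 1·7 = 62 → 2d = 55 → d = 27.5 mm.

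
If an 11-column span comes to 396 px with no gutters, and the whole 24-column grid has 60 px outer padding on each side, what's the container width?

984 px

With no gutters, each column is 396/11 = 36 px.
Total width: 2·60 + 24·36 = 984 px.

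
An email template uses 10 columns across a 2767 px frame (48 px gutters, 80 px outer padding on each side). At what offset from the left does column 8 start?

Take off 160 px of margins, leaving 2607 px.
Subtracting 9 gutters of 48 leaves 2175 for 10 columns, so c = 217.5 px.
Each column+gutter stride is 265.5 px; 7 of them past the 80 px margin is 80 + 1858.5 = 1938.5 px.

1938.5 px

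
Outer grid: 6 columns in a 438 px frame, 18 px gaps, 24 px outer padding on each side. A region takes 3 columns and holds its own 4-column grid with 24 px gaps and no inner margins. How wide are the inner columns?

28.5 px

Inside the margins: 438 − 48 = 390 px.
6 columns + 5 gaps: 6c + 5·18 = 390.
6c = 390 − 90 = 300, so c = 50 px.
3-column span = 3·50 + 2·18 = 186 px.
186 − 3·24 = 114; ÷4 gives d = 28.5 px.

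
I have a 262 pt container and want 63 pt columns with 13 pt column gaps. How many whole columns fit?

Each extra column adds 63 + 13 = 76 pt.
(262 + 13) / 76 = 3.62, so 3 columns fit.

3 columns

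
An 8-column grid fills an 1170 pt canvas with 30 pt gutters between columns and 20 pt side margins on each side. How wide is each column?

115 pt

Inside the margins: 1170 − 40 = 1130 pt.
Subtracting 7 gutters of 30 leaves 920 for 8 columns, so c = 115 pt.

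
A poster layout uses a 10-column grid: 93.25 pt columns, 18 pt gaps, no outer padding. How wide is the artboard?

Summing: 932.5 + 162 = 1094.5 pt.

1094.5 pt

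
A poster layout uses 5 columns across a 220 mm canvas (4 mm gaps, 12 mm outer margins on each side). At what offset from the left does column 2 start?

52 mm

Subtract both margins: 220 − 2·12 = 196 mm.
Subtracting 4 gaps of 4 leaves 180 for 5 columns, so c = 36 mm.
Before column 2: the margin + 1 column + 1 gap.
Offset = 12 + 1·(36 + 4) = 12 + 40 = 52 mm.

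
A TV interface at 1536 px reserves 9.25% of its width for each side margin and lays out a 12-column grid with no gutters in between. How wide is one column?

Margins: 9.25% × 1536 = 142.08 px each, so content = 1536 − 284.16 = 1251.84 px.
12c = 1251.84 → c = 104.32 px.

104.32 px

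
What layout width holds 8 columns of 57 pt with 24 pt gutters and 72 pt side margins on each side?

Total width: 2·72 + 8·57 + 7·24 = 768 pt.

768 pt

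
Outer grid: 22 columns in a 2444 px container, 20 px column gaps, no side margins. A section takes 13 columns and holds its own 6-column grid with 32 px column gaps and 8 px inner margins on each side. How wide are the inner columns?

210 px

22c + 21·20 = 2444 → 22c = 2024 → c = 92 px.
13-column span = 13·92 + 12·20 = 1436 px.
Inner content = 1436 − 2·8 = 1420 px.
6d + 5·32 = 1420 → 6d = 1260 → d = 210 px.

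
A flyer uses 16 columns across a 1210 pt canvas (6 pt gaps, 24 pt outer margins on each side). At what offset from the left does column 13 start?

Content = 1210 − 2·24 = 1162 pt.
16 columns + 15 gaps: 16c + 15·6 = 1162.
16c = 1162 − 90 = 1072, so c = 67 pt.
Each column+gutter stride is 73 pt; 12 of them past the 24 pt margin is 24 + 876 = 900 pt.

900 pt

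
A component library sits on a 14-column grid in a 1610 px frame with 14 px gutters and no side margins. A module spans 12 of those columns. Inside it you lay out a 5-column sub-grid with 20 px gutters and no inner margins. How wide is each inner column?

14 columns + 13 gutters: 14c + 13·14 = 1610.
14c = 1610 − 182 = 1428, so c = 102 px.
12 columns plus 11 gutters: 1224 + 154 = 1378 px.
5d + 4·20 = 1378 → 5d = 1298 → d = 259.6 px.

259.6 px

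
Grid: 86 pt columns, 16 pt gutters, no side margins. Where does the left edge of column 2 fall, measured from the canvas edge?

102 pt

Before column 2: 1 column + 1 gutter.
Offset = 1·(86 + 16) = 1·102 = 102 pt.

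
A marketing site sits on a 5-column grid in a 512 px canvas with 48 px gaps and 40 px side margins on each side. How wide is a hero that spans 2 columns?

Subtract both margins: 512 − 2·40 = 432 px.
Subtracting 4 gaps of 48 leaves 240 for 5 columns, so c = 48 px.
2 columns plus 1 gap: 96 + 48 = 144 px.

144 px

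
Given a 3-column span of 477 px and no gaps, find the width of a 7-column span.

1113 px

477 / 3 = 159 px per column.
7-column span = 7·159 = 1113 px.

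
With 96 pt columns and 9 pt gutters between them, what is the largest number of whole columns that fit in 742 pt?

7 columns

Each extra column adds 96 + 9 = 105 pt.
(742 + 9) / 105 = 7.15, so 7 columns fit.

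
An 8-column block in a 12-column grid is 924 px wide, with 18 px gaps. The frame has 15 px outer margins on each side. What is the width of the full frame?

1425 px

Subtracting 7 gaps of 18 leaves 798 for 8 columns, so c = 99.75 px.
Frame = 2·15 + 12·99.75 + 11·18 = 30 + 1197 + 198 = 1425 px.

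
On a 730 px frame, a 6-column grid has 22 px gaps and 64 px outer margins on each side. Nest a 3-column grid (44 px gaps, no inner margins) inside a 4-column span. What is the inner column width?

102 px

Outer content = 730 − 2·64 = 602 px.
Subtracting 5 gaps of 22 leaves 492 for 6 columns, so c = 82 px.
Span of 4: 4·82 + 3·22 = 328 + 66 = 394 px.
3d + 2·44 = 394 → 3d = 306 → d = 102 px.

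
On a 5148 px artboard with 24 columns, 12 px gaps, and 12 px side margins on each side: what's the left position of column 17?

3436 px

Content = 5148 − 2·12 = 5124 px.
5124 − 23·12 = 4848; ÷24 gives c = 202 px.
Column 17 starts at margin + 16·(column + gutter) = 12 + 16·214 = 3436 px.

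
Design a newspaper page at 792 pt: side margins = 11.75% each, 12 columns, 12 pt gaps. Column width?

792 × (1 − 2·11.75%) = 792 × 76.5% = 605.88 pt for the columns.
Subtracting 11 gaps of 12 leaves 473.88 for 12 columns, so c = 39.49 pt.

39.49 pt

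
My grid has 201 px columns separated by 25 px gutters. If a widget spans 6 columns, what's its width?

1331 px

Span of 6: 6·201 + 5·25 = 1206 + 125 = 1331 px.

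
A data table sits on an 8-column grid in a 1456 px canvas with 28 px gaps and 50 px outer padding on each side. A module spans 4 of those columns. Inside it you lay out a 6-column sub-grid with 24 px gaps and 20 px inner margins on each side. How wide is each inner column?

Subtract both margins: 1456 − 2·50 = 1356 px.
8c + 7·28 = 1356 → 8c = 1160 → c = 145 px.
Span of 4: 4·145 + 3·28 = 580 + 84 = 664 px.
Inner content = 664 − 2·20 = 624 px.
6d + 5·24 = 624 → 6d = 504 → d = 84 px.

84 px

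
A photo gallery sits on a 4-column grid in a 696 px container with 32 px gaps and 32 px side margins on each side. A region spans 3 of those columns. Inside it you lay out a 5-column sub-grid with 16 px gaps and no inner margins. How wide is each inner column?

Subtract both margins: 696 − 2·32 = 632 px.
4 columns + 3 gaps: 4c + 3·32 = 632.
4c = 632 − 96 = 536, so c = 134 px.
Span of 3: 3·134 + 2·32 = 402 + 64 = 466 px.
5d + 4·16 = 466 → 5d = 402 → d = 80.4 px.

80.4 px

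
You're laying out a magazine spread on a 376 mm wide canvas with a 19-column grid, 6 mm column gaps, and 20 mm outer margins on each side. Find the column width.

Inside the margins: 376 − 40 = 336 mm.
336 − 18·6 = 228; ÷19 gives c = 12 mm.

12 mm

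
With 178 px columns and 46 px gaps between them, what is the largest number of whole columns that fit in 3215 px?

14 columns: 14·178 + 13·46 = 3090 px ≤ 3215.
15 columns: 3314 px > 3215. So 14.

14 columns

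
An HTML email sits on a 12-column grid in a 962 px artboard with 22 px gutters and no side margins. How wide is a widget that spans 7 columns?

552 px

12 columns + 11 gutters: 12c + 11·22 = 962.
12c = 962 − 242 = 720, so c = 60 px.
7 columns plus 6 gutters: 420 + 132 = 552 px.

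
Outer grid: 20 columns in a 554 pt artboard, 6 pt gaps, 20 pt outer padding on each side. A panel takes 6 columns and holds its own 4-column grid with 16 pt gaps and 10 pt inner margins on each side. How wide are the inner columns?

20.5 pt

Outer content = 554 − 2·20 = 514 pt.
514 − 19·6 = 400; ÷20 gives c = 20 pt.
6-column span = 6·20 + 5·6 = 150 pt.
Inner content = 150 − 2·10 = 130 pt.
130 − 3·16 = 82; ÷4 gives d = 20.5 pt.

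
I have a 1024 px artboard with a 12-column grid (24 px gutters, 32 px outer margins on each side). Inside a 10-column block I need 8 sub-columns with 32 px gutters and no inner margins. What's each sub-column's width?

Subtract both margins: 1024 − 2·32 = 960 px.
12 columns + 11 gutters: 12c + 11·24 = 960.
12c = 960 − 264 = 696, so c = 58 px.
Span of 10: 10·58 + 9·24 = 580 + 216 = 796 px.
8d + 7·32 = 796 → 8d = 572 → d = 71.5 px.

71.5 px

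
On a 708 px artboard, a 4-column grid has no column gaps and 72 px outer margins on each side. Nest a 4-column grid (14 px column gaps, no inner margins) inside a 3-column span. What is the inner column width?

Outer content = 708 − 2·72 = 564 px.
564 / 4 = 141 px per column.
With no column gaps, 3 columns span 3·141 = 423 px.
4d + 3·14 = 423 → 4d = 381 → d = 95.25 px.

95.25 px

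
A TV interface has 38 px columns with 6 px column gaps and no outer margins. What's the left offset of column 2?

44 px

Before column 2: 1 column + 1 column gap.
Offset = 1·(38 + 6) = 1·44 = 44 px.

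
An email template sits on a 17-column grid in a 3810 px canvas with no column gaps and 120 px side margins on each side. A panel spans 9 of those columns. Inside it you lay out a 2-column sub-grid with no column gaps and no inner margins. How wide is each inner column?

Outer content = 3810 − 2·120 = 3570 px.
With no column gaps, each column is 3570/17 = 210 px.
With no column gaps, 9 columns span 9·210 = 1890 px.
1890 / 2 = 945 px per column.

945 px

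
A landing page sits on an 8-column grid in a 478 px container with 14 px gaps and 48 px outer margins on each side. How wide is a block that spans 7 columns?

332.5 px

Inside the margins: 478 − 96 = 382 px.
Subtracting 7 gaps of 14 leaves 284 for 8 columns, so c = 35.5 px.
7-column span = 7·35.5 + 6·14 = 332.5 px.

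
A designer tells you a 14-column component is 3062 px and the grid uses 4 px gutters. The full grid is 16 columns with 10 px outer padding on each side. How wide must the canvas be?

3062 − 13·4 = 3010; ÷14 gives c = 215 px.
Adding margins, columns and gutters: 20 + 3440 + 60 = 3520 px.

3520 px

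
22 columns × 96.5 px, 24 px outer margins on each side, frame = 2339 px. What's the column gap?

Take off 48 px of margins, leaving 2291 px.
Columns use 2123 px, leaving 168 px across 21 column gaps = 8 px each.

8 px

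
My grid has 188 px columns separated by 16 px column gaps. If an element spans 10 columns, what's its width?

2024 px

10 columns plus 9 column gaps: 1880 + 144 = 2024 px.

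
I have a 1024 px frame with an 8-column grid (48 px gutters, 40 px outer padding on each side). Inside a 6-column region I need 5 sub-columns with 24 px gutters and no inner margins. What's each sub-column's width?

Take off 80 px of margins, leaving 944 px.
Subtracting 7 gutters of 48 leaves 608 for 8 columns, so c = 76 px.
Span of 6: 6·76 + 5·48 = 456 + 240 = 696 px.
696 − 4·24 = 600; ÷5 gives d = 120 px.

120 px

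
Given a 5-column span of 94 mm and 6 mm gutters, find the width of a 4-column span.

74 mm

5 columns + 4 gutters: 5c + 4·6 = 94.
5c = 94 − 24 = 70, so c = 14 mm.
4-column span = 4·14 + 3·6 = 74 mm.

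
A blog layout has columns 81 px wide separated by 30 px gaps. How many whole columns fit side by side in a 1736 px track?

15 columns

k columns need k·81 + (k−1)·30 = k·111 − 30.
k·111 − 30 ≤ 1736 → k ≤ 1766 / 111 ≈ 15.91, so k = 15.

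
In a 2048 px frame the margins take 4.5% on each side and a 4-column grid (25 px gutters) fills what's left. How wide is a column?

447.17 px

2048 × (1 − 2·4.5%) = 2048 × 91% = 1863.68 px for the columns.
4 columns + 3 gutters: 4c + 3·25 = 1863.68.
4c = 1863.68 − 75 = 1788.68, so c = 447.17 px.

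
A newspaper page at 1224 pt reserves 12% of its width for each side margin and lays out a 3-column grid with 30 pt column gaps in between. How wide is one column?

Margins: 12% × 1224 = 146.88 pt each, so content = 1224 − 293.76 = 930.24 pt.
930.24 − 2·30 = 870.24; ÷3 gives c = 290.08 pt.

290.08 pt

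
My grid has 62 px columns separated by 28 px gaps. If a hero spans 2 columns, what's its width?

2-column span = 2·62 + 1·28 = 152 px.

152 px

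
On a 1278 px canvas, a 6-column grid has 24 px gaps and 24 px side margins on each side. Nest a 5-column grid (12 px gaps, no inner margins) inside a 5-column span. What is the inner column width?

Inside the margins: 1278 − 48 = 1230 px.
1230 − 5·24 = 1110; ÷6 gives c = 185 px.
5-column span = 5·185 + 4·24 = 1021 px.
5 columns + 4 gaps: 5d + 4·12 = 1021.
5d = 1021 − 48 = 973, so d = 194.6 px.

194.6 px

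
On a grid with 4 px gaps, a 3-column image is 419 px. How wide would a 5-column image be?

Subtracting 2 gaps of 4 leaves 411 for 3 columns, so c = 137 px.
5-column span = 5·137 + 4·4 = 701 px.

701 px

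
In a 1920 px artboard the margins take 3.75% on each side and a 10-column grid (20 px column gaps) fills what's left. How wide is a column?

159.6 px

Margins: 3.75% × 1920 = 72 px each, so content = 1920 − 144 = 1776 px.
1776 − 9·20 = 1596; ÷10 gives c = 159.6 px.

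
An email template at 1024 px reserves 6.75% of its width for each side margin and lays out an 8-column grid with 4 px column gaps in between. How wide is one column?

Each margin = 6.75% of 1024 = 69.12 px; content = 1024 − 2·69.12 = 885.76 px.
885.76 − 7·4 = 857.76; ÷8 gives c = 107.22 px.

107.22 px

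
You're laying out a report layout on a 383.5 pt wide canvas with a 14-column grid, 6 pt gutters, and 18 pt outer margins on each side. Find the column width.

19.25 pt

Content width = 383.5 − 2·18 = 347.5 pt.
14c + 13·6 = 347.5 → 14c = 269.5 → c = 19.25 pt.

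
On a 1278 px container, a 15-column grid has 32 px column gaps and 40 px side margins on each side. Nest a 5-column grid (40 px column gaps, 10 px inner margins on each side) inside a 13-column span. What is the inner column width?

Subtract both margins: 1278 − 2·40 = 1198 px.
15c + 14·32 = 1198 → 15c = 750 → c = 50 px.
13-column span = 13·50 + 12·32 = 1034 px.
Inner content = 1034 − 2·10 = 1014 px.
Subtracting 4 column gaps of 40 leaves 854 for 5 columns, so d = 170.8 px.

170.8 px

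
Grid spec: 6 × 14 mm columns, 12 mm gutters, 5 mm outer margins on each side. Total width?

154 mm

Canvas = 2·5 + 6·14 + 5·12 = 10 + 84 + 60 = 154 mm.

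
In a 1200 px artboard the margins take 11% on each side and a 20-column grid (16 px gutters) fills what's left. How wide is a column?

Each margin = 11% of 1200 = 132 px; content = 1200 − 2·132 = 936 px.
20c + 19·16 = 936 → 20c = 632 → c = 31.6 px.

31.6 px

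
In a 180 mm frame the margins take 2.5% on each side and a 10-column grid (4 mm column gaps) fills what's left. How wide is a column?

13.5 mm

Margins: 2.5% × 180 = 4.5 mm each, so content = 180 − 9 = 171 mm.
10c + 9·4 = 171 → 10c = 135 → c = 13.5 mm.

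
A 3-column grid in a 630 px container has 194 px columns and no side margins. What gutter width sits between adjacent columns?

3 columns take 3·194 = 582 px; remaining 48 splits into 2 gutters.
g = 48 / 2 = 24 px.

24 px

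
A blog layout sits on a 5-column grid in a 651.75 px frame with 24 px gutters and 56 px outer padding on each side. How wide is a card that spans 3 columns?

314.25 px

Content width = 651.75 − 2·56 = 539.75 px.
5c + 4·24 = 539.75 → 5c = 443.75 → c = 88.75 px.
3-column span = 3·88.75 + 2·24 = 314.25 px.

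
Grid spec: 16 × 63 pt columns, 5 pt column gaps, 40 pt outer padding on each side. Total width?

1163 pt

Total width: 2·40 + 16·63 + 15·5 = 1163 pt.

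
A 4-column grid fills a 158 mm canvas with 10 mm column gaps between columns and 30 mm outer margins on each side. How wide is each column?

17 mm

Take off 60 mm of margins, leaving 98 mm.
Subtracting 3 column gaps of 10 leaves 68 for 4 columns, so c = 17 mm.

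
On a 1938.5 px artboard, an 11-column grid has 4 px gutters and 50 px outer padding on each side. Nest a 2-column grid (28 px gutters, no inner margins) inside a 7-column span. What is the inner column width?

Subtract both margins: 1938.5 − 2·50 = 1838.5 px.
11 columns + 10 gutters: 11c + 10·4 = 1838.5.
11c = 1838.5 − 40 = 1798.5, so c = 163.5 px.
7-column span = 7·163.5 + 6·4 = 1168.5 px.
2 columns + 1 gutter: 2d + 1·28 = 1168.5.
2d = 1168.5 − 28 = 1140.5, so d = 570.25 px.

570.25 px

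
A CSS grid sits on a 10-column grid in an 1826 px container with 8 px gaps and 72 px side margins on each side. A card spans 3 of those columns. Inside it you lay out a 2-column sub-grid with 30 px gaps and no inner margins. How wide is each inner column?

234.5 px

Subtract both margins: 1826 − 2·72 = 1682 px.
Subtracting 9 gaps of 8 leaves 1610 for 10 columns, so c = 161 px.
3-column span = 3·161 + 2·8 = 499 px.
2d + 1·30 = 499 → 2d = 469 → d = 234.5 px.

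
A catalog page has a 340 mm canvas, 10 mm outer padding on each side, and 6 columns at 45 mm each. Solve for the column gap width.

10 mm

Subtract both margins: 340 − 2·10 = 320 mm.
Columns use 270 mm, leaving 50 mm across 5 column gaps = 10 mm each.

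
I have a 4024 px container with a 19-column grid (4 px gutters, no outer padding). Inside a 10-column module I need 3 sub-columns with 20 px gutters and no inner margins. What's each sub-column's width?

692 px

Subtracting 18 gutters of 4 leaves 3952 for 19 columns, so c = 208 px.
10 columns plus 9 gutters: 2080 + 36 = 2116 px.
3 columns + 2 gutters: 3d + 2·20 = 2116.
3d = 2116 − 40 = 2076, so d = 692 px.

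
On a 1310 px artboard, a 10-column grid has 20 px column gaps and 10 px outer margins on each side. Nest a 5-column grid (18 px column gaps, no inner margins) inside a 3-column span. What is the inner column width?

60.2 px

Outer content = 1310 − 2·10 = 1290 px.
1290 − 9·20 = 1110; ÷10 gives c = 111 px.
3 columns plus 2 column gaps: 333 + 40 = 373 px.
5 columns + 4 column gaps: 5d + 4·18 = 373.
5d = 373 − 72 = 301, so d = 60.2 px.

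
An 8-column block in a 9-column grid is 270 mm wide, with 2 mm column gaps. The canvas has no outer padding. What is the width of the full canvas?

8 columns + 7 column gaps: 8c + 7·2 = 270.
8c = 270 − 14 = 256, so c = 32 mm.
Summing: 288 + 16 = 304 mm.

304 mm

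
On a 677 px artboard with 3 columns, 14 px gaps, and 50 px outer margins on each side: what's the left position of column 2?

Subtract both margins: 677 − 2·50 = 577 px.
Subtracting 2 gaps of 14 leaves 549 for 3 columns, so c = 183 px.
Before column 2: the margin + 1 column + 1 gap.
Offset = 50 + 1·(183 + 14) = 50 + 197 = 247 px.

247 px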